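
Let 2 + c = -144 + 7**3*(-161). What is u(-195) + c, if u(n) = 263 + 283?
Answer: -54823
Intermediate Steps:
c = -55369 (c = -2 + (-144 + 7**3*(-161)) = -2 + (-144 + 343*(-161)) = -2 + (-144 - 55223) = -2 - 55367 = -55369)
u(n) = 546
u(-195) + c = 546 - 55369 = -54823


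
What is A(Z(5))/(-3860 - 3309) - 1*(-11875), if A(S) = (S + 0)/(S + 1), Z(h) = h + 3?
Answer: 766186867/64521 ≈ 11875.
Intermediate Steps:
Z(h) = 3 + h
A(S) = S/(1 + S)
A(Z(5))/(-3860 - 3309) - 1*(-11875) = ((3 + 5)/(1 + (3 + 5)))/(-3860 - 3309) - 1*(-11875) = (8/(1 + 8))/(-7169) + 11875 = -8/(7169*9) + 11875 = -1/7169*8/9 + 11875 = -8/64521 + 11875 = 766186867/64521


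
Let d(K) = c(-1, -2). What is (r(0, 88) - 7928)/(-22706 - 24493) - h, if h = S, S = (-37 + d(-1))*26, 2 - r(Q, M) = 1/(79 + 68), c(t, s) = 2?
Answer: 6314975353/6938253 ≈ 910.17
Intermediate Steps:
d(K) = 2
r(Q, M) = 293/147 (r(Q, M) = 2 - 1/(79 + 68) = 2 - 1/147 = 293/147)
S = -910 (S = (-37 + 2)*26 = -35*26 = -910)
h = -910
(r(0, 88) - 7928)/(-22706 - 24493) - h = (293/147 - 7928)/(-22706 - 24493) - 1*(-910) = -1165123/147/(-47199) + 910 = -1165123/147*(-1/47199) + 910 = 1165123/6938253 + 910 = 6314975353/6938253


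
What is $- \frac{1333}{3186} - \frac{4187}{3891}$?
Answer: $- \frac{6175495}{4132242} \approx -1.4945$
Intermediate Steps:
$- \frac{1333}{3186} - \frac{4187}{3891} = - \frac{6175495}{4132242}$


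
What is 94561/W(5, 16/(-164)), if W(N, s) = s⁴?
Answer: 267206785921/256 ≈ 1.0438e+9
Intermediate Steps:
94561/W(5, 16/(-164)) = 94561/((16/(-164))⁴) = 94561/((16*(-1/164))⁴) = 94561/((-4/41)⁴) = 94561/(256/2825761) = 94561*(2825761/256) = 267206785921/256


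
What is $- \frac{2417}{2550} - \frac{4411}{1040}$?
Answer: $- \frac{1376173}{265200} \approx -5.1892$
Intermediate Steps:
$- \frac{2417}{2550} - \frac{4411}{1040} = - \frac{1376173}{265200}$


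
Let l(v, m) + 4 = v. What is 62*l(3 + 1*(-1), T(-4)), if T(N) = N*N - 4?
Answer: -124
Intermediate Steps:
T(N) = -4 + N² (T(N) = N² - 4 = -4 + N²)
l(v, m) = -4 + v
62*l(3 + 1*(-1), T(-4)) = 62*(-4 + (3 + 1*(-1))) = 62*(-4 + (3 - 1)) = 62*(-4 + 2) = 62*(-2) = -124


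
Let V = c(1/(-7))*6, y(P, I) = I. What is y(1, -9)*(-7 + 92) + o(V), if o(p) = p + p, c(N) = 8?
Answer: -669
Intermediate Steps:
V = 48 (V = 8*6 = 48)
o(p) = 2*p
y(1, -9)*(-7 + 92) + o(V) = -9*(-7 + 92) + 2*48 = -9*85 + 96 = -765 + 96 = -669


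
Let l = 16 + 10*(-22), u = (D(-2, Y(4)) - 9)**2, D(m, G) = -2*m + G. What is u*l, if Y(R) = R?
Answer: -204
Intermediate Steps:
D(m, G) = G - 2*m
u = 1 (u = ((4 - 2*(-2)) - 9)**2 = ((4 + 4) - 9)**2 = (8 - 9)**2 = (-1)**2 = 1)
l = -204 (l = 16 - 220 = -204)
u*l = 1*(-204) = -204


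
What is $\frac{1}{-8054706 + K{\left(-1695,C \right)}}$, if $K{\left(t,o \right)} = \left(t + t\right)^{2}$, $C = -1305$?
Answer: $\frac{1}{3437394} \approx 2.9092 \cdot 10^{-7}$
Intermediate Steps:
$K{\left(t,o \right)} = 4 t^{2}$ ($K{\left(t,o \right)} = \left(2 t\right)^{2} = 4 t^{2}$)
$\frac{1}{-8054706 + K{\left(-1695,C \right)}} = \frac{1}{-8054706 + 4 \left(-1695\right)^{2}} = \frac{1}{-8054706 + 4 \cdot 2873025} = \frac{1}{-8054706 + 11492100} = \frac{1}{3437394}$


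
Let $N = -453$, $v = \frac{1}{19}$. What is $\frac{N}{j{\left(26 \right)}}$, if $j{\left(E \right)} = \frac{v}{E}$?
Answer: $-223782$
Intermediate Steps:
$v = \frac{1}{19} \approx 0.052632$
$j{\left(E \right)} = \frac{1}{19 E}$
$\frac{N}{j{\left(26 \right)}} = - \frac{453}{\frac{1}{19} \cdot \frac{1}{26}} = - 453 \frac{1}{\frac{1}{494}} = \left(-453\right) 494 = -223782$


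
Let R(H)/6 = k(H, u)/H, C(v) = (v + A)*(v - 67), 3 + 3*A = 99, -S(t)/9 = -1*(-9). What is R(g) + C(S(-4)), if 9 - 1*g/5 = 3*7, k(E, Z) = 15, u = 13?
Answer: 14501/2 ≈ 7250.5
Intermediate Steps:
S(t) = -81 (S(t) = -(-9)*(-9) = -9*9 = -81)
A = 32 (A = -1 + (⅓)*99 = -1 + 33 = 32)
C(v) = (-67 + v)*(32 + v) (C(v) = (v + 32)*(v - 67) = (32 + v)*(-67 + v) = (-67 + v)*(32 + v))
g = -60 (g = 45 - 15*7 = 45 - 5*21 = 45 - 105 = -60)
R(H) = 90/H (R(H) = 6*(15/H) = 90/H)
R(g) + C(S(-4)) = 90/(-60) + (-2144 + (-81)² - 35*(-81)) = 90*(-1/60) + (-2144 + 6561 + 2835) = -3/2 + 7252 = 14501/2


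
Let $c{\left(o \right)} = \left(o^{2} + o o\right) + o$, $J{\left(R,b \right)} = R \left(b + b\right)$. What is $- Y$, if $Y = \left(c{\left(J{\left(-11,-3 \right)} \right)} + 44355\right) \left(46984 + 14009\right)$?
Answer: $-3240741069$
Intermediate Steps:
$J{\left(R,b \right)} = 2 R b$ ($J{\left(R,b \right)} = R 2 b = 2 R b$)
$c{\left(o \right)} = o + 2 o^{2}$ ($c{\left(o \right)} = \left(o^{2} + o^{2}\right) + o = 2 o^{2} + o = o + 2 o^{2}$)
$Y = 3240741069$ ($Y = \left(2 \left(-11\right) \left(-3\right) \left(1 + 2 \cdot 2 \left(-11\right) \left(-3\right)\right) + 44355\right) \left(46984 + 14009\right) = \left(66 \left(1 + 2 \cdot 66\right) + 44355\right) 60993 = \left(66 \left(1 + 132\right) + 44355\right) 60993 = \left(66 \cdot 133 + 44355\right) 60993 = \left(8778 + 44355\right) 60993 = 53133 \cdot 60993 = 3240741069$)
$- Y = \left(-1\right) 3240741069 = -3240741069$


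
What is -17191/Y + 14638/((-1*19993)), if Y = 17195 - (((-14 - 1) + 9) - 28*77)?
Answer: -627047429/387004501 ≈ -1.6203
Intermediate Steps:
Y = 19357 (Y = 17195 - ((-15 + 9) - 2156) = 17195 - (-6 - 2156) = 17195 - 1*(-2162) = 17195 + 2162 = 19357)
-17191/Y + 14638/((-1*19993)) = -17191/19357 + 14638/((-1*19993)) = -17191*1/19357 + 14638/(-19993) = -17191/19357 + 14638*(-1/19993) = -17191/19357 - 14638/19993 = -627047429/387004501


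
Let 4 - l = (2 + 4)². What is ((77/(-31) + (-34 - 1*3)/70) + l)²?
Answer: 5772504529/4708900 ≈ 1225.9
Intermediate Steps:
l = -32 (l = 4 - (2 + 4)² = 4 - 1*6² = 4 - 1*36 = 4 - 36 = -32)
((77/(-31) + (-34 - 1*3)/70) + l)² = ((77/(-31) + (-34 - 1*3)/70) - 32)² = ((77*(-1/31) + (-34 - 3)*(1/70)) - 32)² = ((-77/31 - 37*1/70) - 32)² = ((-77/31 - 37/70) - 32)² = (-6537/2170 - 32)² = (-75977/2170)² = 5772504529/4708900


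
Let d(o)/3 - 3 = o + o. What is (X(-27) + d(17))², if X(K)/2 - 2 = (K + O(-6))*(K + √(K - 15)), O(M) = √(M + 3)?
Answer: 2343613 - 36372*√14 - 169236*I*√42 - 160812*I*√3 ≈ 2.2075e+6 - 1.3753e+6*I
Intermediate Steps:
O(M) = √(3 + M)
d(o) = 9 + 6*o (d(o) = 9 + 3*(o + o) = 9 + 3*(2*o) = 9 + 6*o)
X(K) = 4 + 2*(K + √(-15 + K))*(K + I*√3) (X(K) = 4 + 2*((K + √(3 - 6))*(K + √(K - 15))) = 4 + 2*((K + √(-3))*(K + √(-15 + K))) = 4 + 2*((K + I*√3)*(K + √(-15 + K))) = 4 + 2*((K + √(-15 + K))*(K + I*√3)) = 4 + 2*(K + √(-15 + K))*(K + I*√3))
(X(-27) + d(17))² = ((4 + 2*(-27)² + 2*(-27)*√(-15 - 27) + 2*I*(-27)*√3 + 2*I*√3*√(-15 - 27)) + (9 + 6*17))² = ((4 + 2*729 + 2*(-27)*√(-42) - 54*I*√3 + 2*I*√3*√(-42)) + (9 + 102))² = ((4 + 1458 + 2*(-27)*(I*√42) - 54*I*√3 + 2*I*√3*(I*√42)) + 111)² = ((4 + 1458 - 54*I*√42 - 54*I*√3 - 6*√14) + 111)² = ((1462 - 6*√14 - 54*I*√3 - 54*I*√42) + 111)² = (1573 - 6*√14 - 54*I*√3 - 54*I*√42)²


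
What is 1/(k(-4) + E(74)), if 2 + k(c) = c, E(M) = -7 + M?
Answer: 1/61 ≈ 0.016393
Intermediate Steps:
k(c) = -2 + c
1/(k(-4) + E(74)) = 1/((-2 - 4) + (-7 + 74)) = 1/(-6 + 67) = 1/61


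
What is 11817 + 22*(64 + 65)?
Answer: 14655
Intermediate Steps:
11817 + 22*(64 + 65) = 11817 + 22*129 = 11817 + 2838 = 14655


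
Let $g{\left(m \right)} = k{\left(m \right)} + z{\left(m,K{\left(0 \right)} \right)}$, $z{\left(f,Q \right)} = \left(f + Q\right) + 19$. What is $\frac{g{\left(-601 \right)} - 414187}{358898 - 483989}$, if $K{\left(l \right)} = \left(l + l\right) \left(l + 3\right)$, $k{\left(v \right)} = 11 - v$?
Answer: $\frac{414157}{125091} \approx 3.3108$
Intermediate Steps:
$K{\left(l \right)} = 2 l \left(3 + l\right)$
$z{\left(f,Q \right)} = 19 + Q + f$ ($z{\left(f,Q \right)} = \left(Q + f\right) + 19 = 19 + Q + f$)
$g{\left(m \right)} = 30$ ($g{\left(m \right)} = \left(11 - m\right) + \left(19 + 2 \cdot 0 \left(3 + 0\right) + m\right) = \left(11 - m\right) + \left(19 + 2 \cdot 0 \cdot 3 + m\right) = \left(11 - m\right) + \left(19 + 0 + m\right) = \left(11 - m\right) + \left(19 + m\right) = 30$)
$\frac{g{\left(-601 \right)} - 414187}{358898 - 483989} = \frac{30 - 414187}{358898 - 483989} = - \frac{414157}{-125091} = \left(-414157\right) \left(- \frac{1}{125091}\right) = \frac{414157}{125091}$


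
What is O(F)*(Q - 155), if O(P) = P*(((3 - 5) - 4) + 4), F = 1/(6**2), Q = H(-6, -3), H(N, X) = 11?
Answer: 8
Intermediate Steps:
Q = 11
F = 1/36 ≈ 0.027778
O(P) = -2*P (O(P) = P*((-2 - 4) + 4) = P*(-6 + 4) = P*(-2) = -2*P)
O(F)*(Q - 155) = (-2*1/36)*(11 - 155) = -1/18*(-144) = 8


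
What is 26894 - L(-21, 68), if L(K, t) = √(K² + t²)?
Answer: 26894 - √5065 ≈ 26823.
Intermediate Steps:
26894 - L(-21, 68) = 26894 - √((-21)² + 68²) = 26894 - √(441 + 4624) = 26894 - √5065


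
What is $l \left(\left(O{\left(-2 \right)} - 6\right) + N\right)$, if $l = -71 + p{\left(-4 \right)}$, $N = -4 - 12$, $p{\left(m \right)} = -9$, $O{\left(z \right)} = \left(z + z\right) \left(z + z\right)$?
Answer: $480$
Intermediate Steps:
$O{\left(z \right)} = 4 z^{2}$ ($O{\left(z \right)} = 2 z 2 z = 4 z^{2}$)
$N = -16$ ($N = -4 - 12 = -16$)
$l = -80$ ($l = -71 - 9 = -80$)
$l \left(\left(O{\left(-2 \right)} - 6\right) + N\right) = - 80 \left(\left(4 \left(-2\right)^{2} - 6\right) - 16\right) = - 80 \left(\left(4 \cdot 4 - 6\right) - 16\right) = - 80 \left(\left(16 - 6\right) - 16\right) = - 80 \left(10 - 16\right) = \left(-80\right) \left(-6\right) = 480$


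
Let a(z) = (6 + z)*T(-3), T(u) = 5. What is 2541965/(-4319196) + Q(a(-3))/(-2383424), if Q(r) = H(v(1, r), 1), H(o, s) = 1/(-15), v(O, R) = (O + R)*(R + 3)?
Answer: -2524408375089/4289364752960 ≈ -0.58853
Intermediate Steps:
v(O, R) = (3 + R)*(O + R) (v(O, R) = (O + R)*(3 + R) = (3 + R)*(O + R))
a(z) = 30 + 5*z (a(z) = (6 + z)*5 = 30 + 5*z)
H(o, s) = -1/15
Q(r) = -1/15
2541965/(-4319196) + Q(a(-3))/(-2383424) = 2541965/(-4319196) - 1/15/(-2383424) = 2541965*(-1/4319196) - 1/15*(-1/2383424) = -2541965/4319196 + 1/35751360 = -2524408375089/4289364752960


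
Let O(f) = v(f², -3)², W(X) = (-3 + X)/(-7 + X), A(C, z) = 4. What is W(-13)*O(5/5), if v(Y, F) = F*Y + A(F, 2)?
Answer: ⅘ ≈ 0.80000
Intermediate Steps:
v(Y, F) = 4 + F*Y (v(Y, F) = F*Y + 4 = 4 + F*Y)
W(X) = (-3 + X)/(-7 + X)
O(f) = (4 - 3*f²)²
W(-13)*O(5/5) = ((-3 - 13)/(-7 - 13))*(-4 + 3*(5/5)²)² = (-16/(-20))*(-4 + 3*(5*(⅕))²)² = (-1/20*(-16))*(-4 + 3*1²)² = 4*(-4 + 3*1)²/5 = 4*(-4 + 3)²/5 = (⅘)*(-1)² = (⅘)*1 = ⅘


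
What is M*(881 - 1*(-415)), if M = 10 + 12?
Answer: 28512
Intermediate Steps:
M = 22
M*(881 - 1*(-415)) = 22*(881 - 1*(-415)) = 22*(881 + 415) = 22*1296 = 28512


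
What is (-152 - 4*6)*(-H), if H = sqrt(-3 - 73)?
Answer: 352*I*sqrt(19) ≈ 1534.3*I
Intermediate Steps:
H = 2*I*sqrt(19) (H = sqrt(-76) = 2*I*sqrt(19) ≈ 8.7178*I)
(-152 - 4*6)*(-H) = (-152 - 4*6)*(-2*I*sqrt(19)) = (-152 - 24)*(-2*I*sqrt(19)) = -(-352)*I*sqrt(19) = 352*I*sqrt(19)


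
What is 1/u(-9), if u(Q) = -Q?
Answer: ⅑ ≈ 0.11111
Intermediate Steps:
1/u(-9) = 1/(-1*(-9)) = 1/9 = ⅑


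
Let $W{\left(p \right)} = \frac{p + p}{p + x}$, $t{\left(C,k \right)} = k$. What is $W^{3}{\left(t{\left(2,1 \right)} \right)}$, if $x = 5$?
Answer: $\frac{1}{27} \approx 0.037037$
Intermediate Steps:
$W{\left(p \right)} = \frac{2 p}{5 + p}$ ($W{\left(p \right)} = \frac{p + p}{p + 5} = \frac{2 p}{5 + p}$)
$W^{3}{\left(t{\left(2,1 \right)} \right)} = \left(2 \cdot 1 \frac{1}{5 + 1}\right)^{3} = \left(2 \cdot 1 \cdot \frac{1}{6}\right)^{3} = \left(\frac{1}{3}\right)^{3} = \frac{1}{27}$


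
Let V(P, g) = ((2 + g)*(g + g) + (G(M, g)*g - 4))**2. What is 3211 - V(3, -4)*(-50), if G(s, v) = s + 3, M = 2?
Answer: 6411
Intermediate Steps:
G(s, v) = 3 + s
V(P, g) = (-4 + 5*g + 2*g*(2 + g))**2 (V(P, g) = ((2 + g)*(g + g) + ((3 + 2)*g - 4))**2 = ((2 + g)*(2*g) + (5*g - 4))**2 = (2*g*(2 + g) + (-4 + 5*g))**2 = (-4 + 5*g + 2*g*(2 + g))**2)
3211 - V(3, -4)*(-50) = 3211 - (-4 + 2*(-4)**2 + 9*(-4))**2*(-50) = 3211 - (-4 + 2*16 - 36)**2*(-50) = 3211 - (-4 + 32 - 36)**2*(-50) = 3211 - (-8)**2*(-50) = 3211 - 64*(-50) = 3211 - 1*(-3200) = 3211 + 3200 = 6411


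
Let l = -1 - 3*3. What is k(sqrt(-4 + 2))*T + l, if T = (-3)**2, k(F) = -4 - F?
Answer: -46 - 9*I*sqrt(2) ≈ -46.0 - 12.728*I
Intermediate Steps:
l = -10 (l = -1 - 9 = -10)
T = 9
k(sqrt(-4 + 2))*T + l = (-4 - sqrt(-4 + 2))*9 - 10 = (-4 - sqrt(-2))*9 - 10 = (-4 - I*sqrt(2))*9 - 10 = (-36 - 9*I*sqrt(2)) - 10 = -46 - 9*I*sqrt(2)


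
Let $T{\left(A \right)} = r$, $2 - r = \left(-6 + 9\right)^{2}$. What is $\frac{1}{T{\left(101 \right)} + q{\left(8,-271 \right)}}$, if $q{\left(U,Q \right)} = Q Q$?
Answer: $\frac{1}{73434} \approx 1.3618 \cdot 10^{-5}$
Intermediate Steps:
$q{\left(U,Q \right)} = Q^{2}$
$r = -7$ ($r = 2 - \left(-6 + 9\right)^{2} = 2 - 3^{2} = 2 - 9 = -7$)
$T{\left(A \right)} = -7$
$\frac{1}{T{\left(101 \right)} + q{\left(8,-271 \right)}} = \frac{1}{-7 + \left(-271\right)^{2}} = \frac{1}{-7 + 73441} = \frac{1}{73434}$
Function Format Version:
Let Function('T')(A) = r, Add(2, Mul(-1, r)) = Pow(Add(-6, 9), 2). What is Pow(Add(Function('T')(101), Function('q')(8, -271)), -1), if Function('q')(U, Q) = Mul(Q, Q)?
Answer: Rational(1, 73434) ≈ 1.3618e-5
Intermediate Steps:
Function('q')(U, Q) = Pow(Q, 2)
r = -7 (r = Add(2, Mul(-1, Pow(Add(-6, 9), 2))) = Add(2, Mul(-1, Pow(3, 2))) = Add(2, Mul(-1, 9)) = Add(2, -9) = -7)
Function('T')(A) = -7
Pow(Add(Function('T')(101), Function('q')(8, -271)), -1) = Pow(Add(-7, Pow(-271, 2)), -1) = Pow(Add(-7, 73441), -1) = Pow(73434, -1) = Rational(1, 73434)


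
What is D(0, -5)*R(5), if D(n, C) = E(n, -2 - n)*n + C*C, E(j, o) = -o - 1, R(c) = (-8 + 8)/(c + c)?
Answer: 0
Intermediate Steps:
R(c) = 0 (R(c) = 0/((2*c)) = 0*(1/(2*c)) = 0)
E(j, o) = -1 - o
D(n, C) = C² + n*(1 + n) (D(n, C) = (-1 - (-2 - n))*n + C*C = (-1 + (2 + n))*n + C² = (1 + n)*n + C² = n*(1 + n) + C² = C² + n*(1 + n))
D(0, -5)*R(5) = ((-5)² + 0*(1 + 0))*0 = (25 + 0*1)*0 = (25 + 0)*0 = 25*0 = 0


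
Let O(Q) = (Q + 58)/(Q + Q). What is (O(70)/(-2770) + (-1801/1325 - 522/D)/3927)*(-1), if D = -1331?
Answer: 221122441/383675969985 ≈ 0.00057633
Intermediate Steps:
O(Q) = (58 + Q)/(2*Q) (O(Q) = (58 + Q)/((2*Q)) = (58 + Q)*(1/(2*Q)) = (58 + Q)/(2*Q))
(O(70)/(-2770) + (-1801/1325 - 522/D)/3927)*(-1) = (((1/2)*(58 + 70)/70)/(-2770) + (-1801/1325 - 522/(-1331))/3927)*(-1) = (((1/2)*(1/70)*128)*(-1/2770) + (-1801*1/1325 - 522*(-1/1331))*(1/3927))*(-1) = ((32/35)*(-1/2770) + (-1801/1325 + 522/1331)*(1/3927))*(-1) = (-16/48475 - 1705481/1763575*1/3927)*(-1) = (-16/48475 - 1705481/6925559025)*(-1) = -221122441/383675969985*(-1) = 221122441/383675969985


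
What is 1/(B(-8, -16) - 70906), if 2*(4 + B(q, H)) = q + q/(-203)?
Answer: -203/14395538 ≈ -1.4102e-5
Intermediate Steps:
B(q, H) = -4 + 101*q/203 (B(q, H) = -4 + (q + q/(-203))/2 = -4 + (q + q*(-1/203))/2 = -4 + (q - q/203)/2 = -4 + (202*q/203)/2 = -4 + 101*q/203)
1/(B(-8, -16) - 70906) = 1/((-4 + (101/203)*(-8)) - 70906) = 1/((-4 - 808/203) - 70906) = 1/(-1620/203 - 70906) = 1/(-14395538/203) = -203/14395538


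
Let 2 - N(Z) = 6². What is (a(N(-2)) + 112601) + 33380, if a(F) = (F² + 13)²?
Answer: 1512542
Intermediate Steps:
N(Z) = -34 (N(Z) = 2 - 1*6² = 2 - 1*36 = 2 - 36 = -34)
a(F) = (13 + F²)²
(a(N(-2)) + 112601) + 33380 = ((13 + (-34)²)² + 112601) + 33380 = ((13 + 1156)² + 112601) + 33380 = (1169² + 112601) + 33380 = (1366561 + 112601) + 33380 = 1479162 + 33380 = 1512542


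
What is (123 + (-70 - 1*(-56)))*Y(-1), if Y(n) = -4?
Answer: -436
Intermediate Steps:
(123 + (-70 - 1*(-56)))*Y(-1) = (123 + (-70 - 1*(-56)))*(-4) = (123 + (-70 + 56))*(-4) = (123 - 14)*(-4) = 109*(-4) = -436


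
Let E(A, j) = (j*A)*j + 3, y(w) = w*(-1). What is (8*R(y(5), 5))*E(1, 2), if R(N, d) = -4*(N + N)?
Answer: 2240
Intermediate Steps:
y(w) = -w
E(A, j) = 3 + A*j² (E(A, j) = (A*j)*j + 3 = A*j² + 3 = 3 + A*j²)
R(N, d) = -8*N
(8*R(y(5), 5))*E(1, 2) = (8*(-(-8)*5))*(3 + 1*2²) = (8*(-8*(-5)))*(3 + 1*4) = (8*40)*(3 + 4) = 320*7 = 2240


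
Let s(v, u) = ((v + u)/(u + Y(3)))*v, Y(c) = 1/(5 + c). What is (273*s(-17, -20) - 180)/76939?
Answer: -467452/4077767 ≈ -0.11463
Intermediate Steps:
s(v, u) = v*(u + v)/(⅛ + u) (s(v, u) = ((v + u)/(u + 1/(5 + 3)))*v = ((u + v)/(u + 1/8))*v = ((u + v)/(u + ⅛))*v = ((u + v)/(⅛ + u))*v = v*(u + v)/(⅛ + u))
(273*s(-17, -20) - 180)/76939 = (273*(8*(-17)*(-20 - 17)/(1 + 8*(-20))) - 180)/76939 = (273*(8*(-17)*(-37)/(1 - 160)) - 180)*(1/76939) = (273*(8*(-17)*(-37)/(-159)) - 180)*(1/76939) = (273*(8*(-17)*(-1/159)*(-37)) - 180)*(1/76939) = (273*(-5032/159) - 180)*(1/76939) = (-457912/53 - 180)*(1/76939) = -467452/53*1/76939 = -467452/4077767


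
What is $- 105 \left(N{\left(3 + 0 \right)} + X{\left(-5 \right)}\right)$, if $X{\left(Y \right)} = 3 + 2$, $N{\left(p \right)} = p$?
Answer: $-840$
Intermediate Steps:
$X{\left(Y \right)} = 5$
$- 105 \left(N{\left(3 + 0 \right)} + X{\left(-5 \right)}\right) = - 105 \left(\left(3 + 0\right) + 5\right) = - 105 \left(3 + 5\right) = \left(-105\right) 8 = -840$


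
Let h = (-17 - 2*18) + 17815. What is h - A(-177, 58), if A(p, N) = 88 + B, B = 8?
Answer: 17666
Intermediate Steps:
A(p, N) = 96 (A(p, N) = 88 + 8 = 96)
h = 17762 (h = (-17 - 36) + 17815 = -53 + 17815 = 17762)
h - A(-177, 58) = 17762 - 1*96 = 17762 - 96 = 17666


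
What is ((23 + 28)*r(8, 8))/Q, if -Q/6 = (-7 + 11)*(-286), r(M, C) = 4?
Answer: 17/572 ≈ 0.029720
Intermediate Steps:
Q = 6864 (Q = -6*(-7 + 11)*(-286) = -24*(-286) = -6*(-1144) = 6864)
((23 + 28)*r(8, 8))/Q = ((23 + 28)*4)/6864 = (51*4)*(1/6864) = 204*(1/6864) = 17/572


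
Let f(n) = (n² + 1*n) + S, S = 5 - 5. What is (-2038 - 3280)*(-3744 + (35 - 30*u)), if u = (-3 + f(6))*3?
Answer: 38390642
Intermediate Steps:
S = 0
f(n) = n + n² (f(n) = (n² + 1*n) + 0 = (n² + n) + 0 = (n + n²) + 0 = n + n²)
u = 117 (u = (-3 + 6*(1 + 6))*3 = (-3 + 6*7)*3 = (-3 + 42)*3 = 39*3 = 117)
(-2038 - 3280)*(-3744 + (35 - 30*u)) = (-2038 - 3280)*(-3744 + (35 - 30*117)) = -5318*(-3744 + (35 - 3510)) = -5318*(-3744 - 3475) = -5318*(-7219) = 38390642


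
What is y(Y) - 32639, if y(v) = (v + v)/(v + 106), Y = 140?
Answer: -4014457/123 ≈ -32638.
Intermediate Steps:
y(v) = 2*v/(106 + v) (y(v) = (2*v)/(106 + v) = 2*v/(106 + v))
y(Y) - 32639 = 2*140/(106 + 140) - 32639 = 2*140/246 - 32639 = 2*140*(1/246) - 32639 = 140/123 - 32639 = -4014457/123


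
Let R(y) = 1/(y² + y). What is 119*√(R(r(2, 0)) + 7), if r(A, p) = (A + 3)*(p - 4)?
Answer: 119*√252795/190 ≈ 314.90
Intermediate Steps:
r(A, p) = (-4 + p)*(3 + A) (r(A, p) = (3 + A)*(-4 + p) = (-4 + p)*(3 + A))
R(y) = 1/(y + y²)
119*√(R(r(2, 0)) + 7) = 119*√(1/((-12 - 4*2 + 3*0 + 2*0)*(1 + (-12 - 4*2 + 3*0 + 2*0))) + 7) = 119*√(1/((-12 - 8 + 0 + 0)*(1 + (-12 - 8 + 0 + 0))) + 7) = 119*√(1/((-20)*(1 - 20)) + 7) = 119*√(-1/20/(-19) + 7) = 119*√(-1/20*(-1/19) + 7) = 119*√(1/380 + 7) = 119*√(2661/380) = 119*(√252795/190) = 119*√252795/190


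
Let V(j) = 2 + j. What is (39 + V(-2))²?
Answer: 1521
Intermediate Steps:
(39 + V(-2))² = (39 + (2 - 2))² = (39 + 0)² = 39² = 1521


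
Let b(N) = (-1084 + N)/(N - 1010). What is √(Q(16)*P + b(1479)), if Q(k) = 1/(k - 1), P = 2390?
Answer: √317091369/1407 ≈ 12.656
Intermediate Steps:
b(N) = (-1084 + N)/(-1010 + N)
Q(k) = 1/(-1 + k)
√(Q(16)*P + b(1479)) = √(2390/(-1 + 16) + (-1084 + 1479)/(-1010 + 1479)) = √(2390/15 + 395/469) = √((1/15)*2390 + (1/469)*395) = √(478/3 + 395/469) = √(225367/1407) = √317091369/1407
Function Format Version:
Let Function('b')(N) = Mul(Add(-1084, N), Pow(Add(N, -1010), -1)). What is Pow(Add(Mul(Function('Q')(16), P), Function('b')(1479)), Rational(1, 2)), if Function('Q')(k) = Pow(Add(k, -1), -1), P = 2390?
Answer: Mul(Rational(1, 1407), Pow(317091369, Rational(1, 2))) ≈ 12.656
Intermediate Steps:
Function('b')(N) = Mul(Pow(Add(-1010, N), -1), Add(-1084, N)) (Function('b')(N) = Mul(Add(-1084, N), Pow(Add(-1010, N), -1)) = Mul(Pow(Add(-1010, N), -1), Add(-1084, N)))
Function('Q')(k) = Pow(Add(-1, k), -1)
Pow(Add(Mul(Function('Q')(16), P), Function('b')(1479)), Rational(1, 2)) = Pow(Add(Mul(Pow(Add(-1, 16), -1), 2390), Mul(Pow(Add(-1010, 1479), -1), Add(-1084, 1479))), Rational(1, 2)) = Pow(Add(Mul(Pow(15, -1), 2390), Mul(Pow(469, -1), 395)), Rational(1, 2)) = Pow(Add(Mul(Rational(1, 15), 2390), Mul(Rational(1, 469), 395)), Rational(1, 2)) = Pow(Add(Rational(478, 3), Rational(395, 469)), Rational(1, 2)) = Pow(Rational(225367, 1407), Rational(1, 2)) = Mul(Rational(1, 1407), Pow(317091369, Rational(1, 2)))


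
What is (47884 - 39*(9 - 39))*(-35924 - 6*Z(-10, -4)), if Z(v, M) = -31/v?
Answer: -8815641502/5 ≈ -1.7631e+9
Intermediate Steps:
(47884 - 39*(9 - 39))*(-35924 - 6*Z(-10, -4)) = (47884 - 39*(9 - 39))*(-35924 - (-186)/(-10)) = (47884 - 39*(-30))*(-35924 - (-186)*(-1)/10) = (47884 + 1170)*(-35924 - 6*31/10) = 49054*(-35924 - 93/5) = 49054*(-179713/5) = -8815641502/5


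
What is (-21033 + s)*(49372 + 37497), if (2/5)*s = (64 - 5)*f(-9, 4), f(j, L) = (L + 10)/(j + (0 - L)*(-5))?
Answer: -19918887962/11 ≈ -1.8108e+9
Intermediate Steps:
f(j, L) = (10 + L)/(j + 5*L) (f(j, L) = (10 + L)/(j - L*(-5)) = (10 + L)/(j + 5*L))
s = 2065/11 (s = 5*((64 - 5)*((10 + 4)/(-9 + 5*4)))/2 = 5*(59*(14/(-9 + 20)))/2 = 5*(59*(14/11))/2 = (5/2)*(826/11) = 2065/11 ≈ 187.73)
(-21033 + s)*(49372 + 37497) = (-21033 + 2065/11)*(49372 + 37497) = -229298/11*86869 = -19918887962/11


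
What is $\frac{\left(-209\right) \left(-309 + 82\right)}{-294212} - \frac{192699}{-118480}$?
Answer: $\frac{12768327887}{8714559440} \approx 1.4652$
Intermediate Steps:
$\frac{\left(-209\right) \left(-309 + 82\right)}{-294212} - \frac{192699}{-118480} = \left(-209\right) \left(-227\right) \left(- \frac{1}{294212}\right) - - \frac{192699}{118480} = 47443 \left(- \frac{1}{294212}\right) + \frac{192699}{118480} = - \frac{47443}{294212} + \frac{192699}{118480} = \frac{12768327887}{8714559440}$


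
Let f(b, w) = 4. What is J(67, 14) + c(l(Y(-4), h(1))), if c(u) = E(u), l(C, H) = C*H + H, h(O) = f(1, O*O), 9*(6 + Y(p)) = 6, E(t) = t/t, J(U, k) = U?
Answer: 68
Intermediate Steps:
E(t) = 1
Y(p) = -16/3 (Y(p) = -6 + (1/9)*6 = -6 + 2/3 = -16/3)
h(O) = 4
l(C, H) = H + C*H
c(u) = 1
J(67, 14) + c(l(Y(-4), h(1))) = 67 + 1 = 68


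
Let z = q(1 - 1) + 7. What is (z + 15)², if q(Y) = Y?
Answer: 484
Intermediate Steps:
z = 7 (z = (1 - 1) + 7 = 0 + 7 = 7)
(z + 15)² = (7 + 15)² = 22² = 484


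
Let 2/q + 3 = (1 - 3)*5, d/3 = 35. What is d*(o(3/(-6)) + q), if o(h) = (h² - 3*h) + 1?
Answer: 14175/52 ≈ 272.60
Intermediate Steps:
d = 105 (d = 3*35 = 105)
o(h) = 1 + h² - 3*h
q = -2/13 (q = 2/(-3 + (1 - 3)*5) = 2/(-3 - 2*5) = 2/(-3 - 10) = 2/(-13) = 2*(-1/13) = -2/13 ≈ -0.15385)
d*(o(3/(-6)) + q) = 105*((1 + (3/(-6))² - 9/(-6)) - 2/13) = 105*((1 + (3*(-⅙))² - 9*(-1)/6) - 2/13) = 105*((1 + (-½)² - 3*(-½)) - 2/13) = 105*((1 + ¼ + 3/2) - 2/13) = 105*(11/4 - 2/13) = 105*(135/52) = 14175/52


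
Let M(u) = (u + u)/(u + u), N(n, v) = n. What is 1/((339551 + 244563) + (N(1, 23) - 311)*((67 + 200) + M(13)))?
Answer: 1/501034 ≈ 1.9959e-6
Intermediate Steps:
M(u) = 1 (M(u) = (2*u)/((2*u)) = (2*u)*(1/(2*u)) = 1)
1/((339551 + 244563) + (N(1, 23) - 311)*((67 + 200) + M(13))) = 1/((339551 + 244563) + (1 - 311)*((67 + 200) + 1)) = 1/(584114 - 310*(267 + 1)) = 1/(584114 - 310*268) = 1/(584114 - 83080) = 1/501034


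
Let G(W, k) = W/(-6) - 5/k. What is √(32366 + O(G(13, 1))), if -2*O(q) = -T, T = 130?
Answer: √32431 ≈ 180.09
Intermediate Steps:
G(W, k) = -5/k - W/6 (G(W, k) = W*(-⅙) - 5/k = -W/6 - 5/k = -5/k - W/6)
O(q) = 65 (O(q) = -(-1)*130/2 = -½*(-130) = 65)
√(32366 + O(G(13, 1))) = √(32366 + 65) = √32431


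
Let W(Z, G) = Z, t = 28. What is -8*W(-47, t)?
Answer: 376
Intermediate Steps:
-8*W(-47, t) = -8*(-47) = 376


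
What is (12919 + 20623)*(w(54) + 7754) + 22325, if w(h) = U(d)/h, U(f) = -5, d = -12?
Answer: 7022804956/27 ≈ 2.6010e+8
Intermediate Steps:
w(h) = -5/h
(12919 + 20623)*(w(54) + 7754) + 22325 = (12919 + 20623)*(-5/54 + 7754) + 22325 = 33542*(-5*1/54 + 7754) + 22325 = 33542*(-5/54 + 7754) + 22325 = 33542*(418711/54) + 22325 = 7022202181/27 + 22325 = 7022804956/27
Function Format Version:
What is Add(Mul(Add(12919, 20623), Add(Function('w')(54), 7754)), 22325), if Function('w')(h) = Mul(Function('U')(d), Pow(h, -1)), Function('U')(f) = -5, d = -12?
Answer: Rational(7022804956, 27) ≈ 2.6010e+8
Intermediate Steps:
Function('w')(h) = Mul(-5, Pow(h, -1))
Add(Mul(Add(12919, 20623), Add(Function('w')(54), 7754)), 22325) = Add(Mul(Add(12919, 20623), Add(Mul(-5, Pow(54, -1)), 7754)), 22325) = Add(Mul(33542, Add(Mul(-5, Rational(1, 54)), 7754)), 22325) = Add(Mul(33542, Add(Rational(-5, 54), 7754)), 22325) = Add(Mul(33542, Rational(418711, 54)), 22325) = Add(Rational(7022202181, 27), 22325) = Rational(7022804956, 27)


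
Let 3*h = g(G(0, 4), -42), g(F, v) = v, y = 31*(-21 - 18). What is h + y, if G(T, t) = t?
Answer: -1223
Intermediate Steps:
y = -1209 (y = 31*(-39) = -1209)
h = -14 (h = (⅓)*(-42) = -14)
h + y = -14 - 1209 = -1223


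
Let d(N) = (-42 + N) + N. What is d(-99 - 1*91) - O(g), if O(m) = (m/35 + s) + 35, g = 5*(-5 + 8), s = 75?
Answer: -3727/7 ≈ -532.43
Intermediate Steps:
g = 15 (g = 5*3 = 15)
O(m) = 110 + m/35 (O(m) = (m/35 + 75) + 35 = (75 + m/35) + 35 = 110 + m/35)
d(N) = -42 + 2*N
d(-99 - 1*91) - O(g) = (-42 + 2*(-99 - 1*91)) - (110 + (1/35)*15) = (-42 + 2*(-99 - 91)) - (110 + 3/7) = (-42 + 2*(-190)) - 1*773/7 = (-42 - 380) - 773/7 = -422 - 773/7 = -3727/7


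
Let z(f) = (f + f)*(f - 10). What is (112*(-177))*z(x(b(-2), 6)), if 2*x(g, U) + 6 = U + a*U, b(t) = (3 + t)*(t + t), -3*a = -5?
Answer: 991200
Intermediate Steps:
a = 5/3 (a = -⅓*(-5) = 5/3 ≈ 1.6667)
b(t) = 2*t*(3 + t) (b(t) = (3 + t)*(2*t) = 2*t*(3 + t))
x(g, U) = -3 + 4*U/3 (x(g, U) = -3 + (U + 5*U/3)/2 = -3 + (8*U/3)/2 = -3 + 4*U/3)
z(f) = 2*f*(-10 + f) (z(f) = (2*f)*(-10 + f) = 2*f*(-10 + f))
(112*(-177))*z(x(b(-2), 6)) = (112*(-177))*(2*(-3 + (4/3)*6)*(-10 + (-3 + (4/3)*6))) = -39648*(-3 + 8)*(-10 + (-3 + 8)) = -39648*5*(-10 + 5) = -39648*5*(-5) = -19824*(-50) = 991200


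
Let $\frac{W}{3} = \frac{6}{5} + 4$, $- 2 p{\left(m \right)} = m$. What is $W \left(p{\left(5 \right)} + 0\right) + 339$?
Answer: $300$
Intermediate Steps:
$p{\left(m \right)} = - \frac{m}{2}$
$W = \frac{78}{5}$ ($W = 3 \left(\frac{6}{5} + 4\right) = 3 \cdot \frac{26}{5} = \frac{78}{5} \approx 15.6$)
$W \left(p{\left(5 \right)} + 0\right) + 339 = \frac{78 \left(\left(- \frac{1}{2}\right) 5 + 0\right)}{5} + 339 = \frac{78 \left(- \frac{5}{2} + 0\right)}{5} + 339 = \frac{78}{5} \left(- \frac{5}{2}\right) + 339 = -39 + 339 = 300$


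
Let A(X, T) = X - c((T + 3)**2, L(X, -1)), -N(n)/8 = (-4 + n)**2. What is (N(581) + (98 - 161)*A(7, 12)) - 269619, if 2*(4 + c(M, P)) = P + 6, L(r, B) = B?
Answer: -5867173/2 ≈ -2.9336e+6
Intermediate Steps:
N(n) = -8*(-4 + n)**2
c(M, P) = -1 + P/2 (c(M, P) = -4 + (P + 6)/2 = -4 + (6 + P)/2 = -4 + (3 + P/2) = -1 + P/2)
A(X, T) = 3/2 + X (A(X, T) = X - (-1 + (1/2)*(-1)) = X - (-1 - 1/2) = X - 1*(-3/2) = X + 3/2 = 3/2 + X)
(N(581) + (98 - 161)*A(7, 12)) - 269619 = (-8*(-4 + 581)**2 + (98 - 161)*(3/2 + 7)) - 269619 = (-8*577**2 - 63*17/2) - 269619 = (-8*332929 - 1071/2) - 269619 = (-2663432 - 1071/2) - 269619 = -5327935/2 - 269619 = -5867173/2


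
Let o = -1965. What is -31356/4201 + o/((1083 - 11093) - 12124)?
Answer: -228592913/30994978 ≈ -7.3752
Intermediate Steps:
-31356/4201 + o/((1083 - 11093) - 12124) = -31356/4201 - 1965/((1083 - 11093) - 12124) = -31356*1/4201 - 1965/(-10010 - 12124) = -31356/4201 - 1965/(-22134) = -31356/4201 - 1965*(-1/22134) = -31356/4201 + 655/7378 = -228592913/30994978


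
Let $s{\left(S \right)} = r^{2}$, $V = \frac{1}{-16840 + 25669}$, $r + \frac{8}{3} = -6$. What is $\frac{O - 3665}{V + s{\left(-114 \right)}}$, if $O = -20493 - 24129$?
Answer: $- \frac{426325923}{663157} \approx -642.87$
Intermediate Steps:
$r = - \frac{26}{3}$ ($r = - \frac{8}{3} - 6 = - \frac{26}{3} \approx -8.6667$)
$O = -44622$
$V = \frac{1}{8829} \approx 0.00011326$
$s{\left(S \right)} = \frac{676}{9}$ ($s{\left(S \right)} = \left(- \frac{26}{3}\right)^{2} = \frac{676}{9}$)
$\frac{O - 3665}{V + s{\left(-114 \right)}} = \frac{-44622 - 3665}{\frac{1}{8829} + \frac{676}{9}} = - \frac{48287}{\frac{663157}{8829}} = \left(-48287\right) \frac{8829}{663157} = - \frac{426325923}{663157}$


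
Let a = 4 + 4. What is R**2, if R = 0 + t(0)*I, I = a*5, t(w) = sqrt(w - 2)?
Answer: -3200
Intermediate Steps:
t(w) = sqrt(-2 + w)
a = 8
I = 40 (I = 8*5 = 40)
R = 40*I*sqrt(2) (R = 0 + sqrt(-2 + 0)*40 = 0 + sqrt(-2)*40 = 0 + (I*sqrt(2))*40 = 0 + 40*I*sqrt(2) = 40*I*sqrt(2) ≈ 56.569*I)
R**2 = (40*I*sqrt(2))**2 = -3200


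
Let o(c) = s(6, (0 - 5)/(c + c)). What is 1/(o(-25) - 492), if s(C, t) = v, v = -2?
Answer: -1/494 ≈ -0.0020243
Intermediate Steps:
s(C, t) = -2
o(c) = -2
1/(o(-25) - 492) = 1/(-2 - 492) = 1/(-494) = -1/494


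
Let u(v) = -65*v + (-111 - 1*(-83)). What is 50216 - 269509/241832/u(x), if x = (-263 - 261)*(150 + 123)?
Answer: 112917659080077115/2248639060864 ≈ 50216.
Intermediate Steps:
x = -143052 (x = -524*273 = -143052)
u(v) = -28 - 65*v (u(v) = -65*v + (-111 + 83) = -65*v - 28 = -28 - 65*v)
50216 - 269509/241832/u(x) = 50216 - 269509/241832/(-28 - 65*(-143052)) = 50216 - 269509*(1/241832)/(-28 + 9298380) = 50216 - 269509/(241832*9298352) = 50216 - 1*269509/2248639060864 = 50216 - 269509/2248639060864 = 112917659080077115/2248639060864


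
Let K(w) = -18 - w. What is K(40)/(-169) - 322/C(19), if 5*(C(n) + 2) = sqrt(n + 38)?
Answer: 2723394/7267 + 1610*sqrt(57)/43 ≈ 657.44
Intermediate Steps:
C(n) = -2 + sqrt(38 + n)/5 (C(n) = -2 + sqrt(n + 38)/5 = -2 + sqrt(38 + n)/5)
K(40)/(-169) - 322/C(19) = (-18 - 1*40)/(-169) - 322/(-2 + sqrt(38 + 19)/5) = (-18 - 40)*(-1/169) - 322/(-2 + sqrt(57)/5) = -58*(-1/169) - 322/(-2 + sqrt(57)/5) = 58/169 - 322/(-2 + sqrt(57)/5)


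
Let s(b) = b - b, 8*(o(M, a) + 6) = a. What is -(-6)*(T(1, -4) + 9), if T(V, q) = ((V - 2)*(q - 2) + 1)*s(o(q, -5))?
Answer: 54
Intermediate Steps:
o(M, a) = -6 + a/8
s(b) = 0
T(V, q) = 0 (T(V, q) = ((V - 2)*(q - 2) + 1)*0 = ((-2 + V)*(-2 + q) + 1)*0 = (1 + (-2 + V)*(-2 + q))*0 = 0)
-(-6)*(T(1, -4) + 9) = -(-6)*(0 + 9) = -(-6)*9 = -1*(-54) = 54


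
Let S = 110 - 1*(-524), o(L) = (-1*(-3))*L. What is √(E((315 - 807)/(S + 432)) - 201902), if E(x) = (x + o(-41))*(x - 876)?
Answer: 2*I*√3958517/13 ≈ 306.09*I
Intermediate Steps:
o(L) = 3*L
S = 634 (S = 110 + 524 = 634)
E(x) = (-876 + x)*(-123 + x) (E(x) = (x + 3*(-41))*(x - 876) = (x - 123)*(-876 + x) = (-123 + x)*(-876 + x) = (-876 + x)*(-123 + x))
√(E((315 - 807)/(S + 432)) - 201902) = √((107748 + ((315 - 807)/(634 + 432))² - 999*(315 - 807)/(634 + 432)) - 201902) = √((107748 + (-492/1066)² - (-491508)/1066) - 201902) = √((107748 + (-492*1/1066)² - (-491508)/1066) - 201902) = √((107748 + (-6/13)² - 999*(-6/13)) - 201902) = √((107748 + 36/169 + 5994/13) - 201902) = √(18287370/169 - 201902) = √(-15834068/169) = 2*I*√3958517/13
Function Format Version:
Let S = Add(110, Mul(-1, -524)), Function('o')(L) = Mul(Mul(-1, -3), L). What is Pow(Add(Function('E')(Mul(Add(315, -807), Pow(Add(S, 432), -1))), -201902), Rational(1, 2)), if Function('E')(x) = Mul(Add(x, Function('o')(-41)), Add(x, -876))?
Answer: Mul(Rational(2, 13), I, Pow(3958517, Rational(1, 2))) ≈ Mul(306.09, I)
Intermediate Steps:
Function('o')(L) = Mul(3, L)
S = 634 (S = Add(110, 524) = 634)
Function('E')(x) = Mul(Add(-876, x), Add(-123, x)) (Function('E')(x) = Mul(Add(x, Mul(3, -41)), Add(x, -876)) = Mul(Add(x, -123), Add(-876, x)) = Mul(Add(-123, x), Add(-876, x)) = Mul(Add(-876, x), Add(-123, x)))
Pow(Add(Function('E')(Mul(Add(315, -807), Pow(Add(S, 432), -1))), -201902), Rational(1, 2)) = Pow(Add(Add(107748, Pow(Mul(Add(315, -807), Pow(Add(634, 432), -1)), 2), Mul(-999, Mul(Add(315, -807), Pow(Add(634, 432), -1)))), -201902), Rational(1, 2)) = Pow(Add(Add(107748, Pow(Mul(-492, Pow(1066, -1)), 2), Mul(-999, Mul(-492, Pow(1066, -1)))), -201902), Rational(1, 2)) = Pow(Add(Add(107748, Pow(Mul(-492, Rational(1, 1066)), 2), Mul(-999, Mul(-492, Rational(1, 1066)))), -201902), Rational(1, 2)) = Pow(Add(Add(107748, Pow(Rational(-6, 13), 2), Mul(-999, Rational(-6, 13))), -201902), Rational(1, 2)) = Pow(Add(Add(107748, Rational(36, 169), Rational(5994, 13)), -201902), Rational(1, 2)) = Pow(Add(Rational(18287370, 169), -201902), Rational(1, 2)) = Pow(Rational(-15834068, 169), Rational(1, 2)) = Mul(Rational(2, 13), I, Pow(3958517, Rational(1, 2)))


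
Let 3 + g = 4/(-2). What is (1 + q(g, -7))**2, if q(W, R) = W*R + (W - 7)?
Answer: 576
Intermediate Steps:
g = -5 (g = -3 + 4/(-2) = -3 - 1/2*4 = -3 - 2 = -5)
q(W, R) = -7 + W + R*W (q(W, R) = R*W + (-7 + W) = -7 + W + R*W)
(1 + q(g, -7))**2 = (1 + (-7 - 5 - 7*(-5)))**2 = (1 + (-7 - 5 + 35))**2 = (1 + 23)**2 = 24**2 = 576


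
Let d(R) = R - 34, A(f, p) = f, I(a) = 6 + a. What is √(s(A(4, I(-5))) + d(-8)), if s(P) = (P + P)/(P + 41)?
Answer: I*√9410/15 ≈ 6.467*I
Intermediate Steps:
d(R) = -34 + R
s(P) = 2*P/(41 + P) (s(P) = (2*P)/(41 + P) = 2*P/(41 + P))
√(s(A(4, I(-5))) + d(-8)) = √(2*4/(41 + 4) + (-34 - 8)) = √(2*4/45 - 42) = √(2*4*(1/45) - 42) = √(8/45 - 42) = √(-1882/45) = I*√9410/15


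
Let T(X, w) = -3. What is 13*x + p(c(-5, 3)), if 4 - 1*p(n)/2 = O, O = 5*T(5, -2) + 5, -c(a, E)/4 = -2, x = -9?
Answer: -89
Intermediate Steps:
c(a, E) = 8 (c(a, E) = -4*(-2) = 8)
O = -10 (O = 5*(-3) + 5 = -15 + 5 = -10)
p(n) = 28 (p(n) = 8 - 2*(-10) = 8 + 20 = 28)
13*x + p(c(-5, 3)) = 13*(-9) + 28 = -117 + 28 = -89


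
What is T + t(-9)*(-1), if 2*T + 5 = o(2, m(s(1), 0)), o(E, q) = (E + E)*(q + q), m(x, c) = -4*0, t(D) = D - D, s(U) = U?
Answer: -5/2 ≈ -2.5000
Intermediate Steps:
t(D) = 0
m(x, c) = 0
o(E, q) = 4*E*q (o(E, q) = (2*E)*(2*q) = 4*E*q)
T = -5/2 (T = -5/2 + (4*2*0)/2 = -5/2 + (1/2)*0 = -5/2 + 0 = -5/2 ≈ -2.5000)
T + t(-9)*(-1) = -5/2 + 0*(-1) = -5/2 + 0 = -5/2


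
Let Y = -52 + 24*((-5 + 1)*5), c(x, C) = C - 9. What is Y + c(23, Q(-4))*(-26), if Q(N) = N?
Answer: -194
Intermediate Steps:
c(x, C) = -9 + C
Y = -532 (Y = -52 + 24*(-4*5) = -52 + 24*(-20) = -52 - 480 = -532)
Y + c(23, Q(-4))*(-26) = -532 + (-9 - 4)*(-26) = -532 - 13*(-26) = -532 + 338 = -194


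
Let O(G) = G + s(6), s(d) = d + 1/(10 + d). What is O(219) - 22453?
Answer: -355647/16 ≈ -22228.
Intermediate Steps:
O(G) = 97/16 + G (O(G) = G + (1 + 6² + 10*6)/(10 + 6) = G + (1 + 36 + 60)/16 = G + (1/16)*97 = G + 97/16 = 97/16 + G)
O(219) - 22453 = (97/16 + 219) - 22453 = 3601/16 - 22453 = -355647/16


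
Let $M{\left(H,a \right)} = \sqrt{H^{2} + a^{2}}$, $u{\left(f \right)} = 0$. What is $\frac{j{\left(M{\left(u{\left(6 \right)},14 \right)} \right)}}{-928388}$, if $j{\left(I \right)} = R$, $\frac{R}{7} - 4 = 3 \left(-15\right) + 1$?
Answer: $\frac{70}{232097} \approx 0.0003016$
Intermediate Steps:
$R = -280$ ($R = 28 + 7 \left(3 \left(-15\right) + 1\right) = 28 + 7 \left(-45 + 1\right) = 28 + 7 \left(-44\right) = 28 - 308 = -280$)
$j{\left(I \right)} = -280$
$\frac{j{\left(M{\left(u{\left(6 \right)},14 \right)} \right)}}{-928388} = - \frac{280}{-928388} = \left(-280\right) \left(- \frac{1}{928388}\right) = \frac{70}{232097}$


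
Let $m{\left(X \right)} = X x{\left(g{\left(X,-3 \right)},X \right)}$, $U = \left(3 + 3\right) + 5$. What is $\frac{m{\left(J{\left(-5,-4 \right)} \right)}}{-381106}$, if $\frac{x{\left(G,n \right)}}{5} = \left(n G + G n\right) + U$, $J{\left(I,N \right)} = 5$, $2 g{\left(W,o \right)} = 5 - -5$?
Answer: $- \frac{1525}{381106} \approx -0.0040015$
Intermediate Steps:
$U = 11$ ($U = 6 + 5 = 11$)
$g{\left(W,o \right)} = 5$ ($g{\left(W,o \right)} = \frac{5 - -5}{2} = \frac{5 + 5}{2} = \frac{1}{2} \cdot 10 = 5$)
$x{\left(G,n \right)} = 55 + 10 G n$ ($x{\left(G,n \right)} = 5 \left(\left(n G + G n\right) + 11\right) = 5 \left(\left(G n + G n\right) + 11\right) = 5 \left(2 G n + 11\right) = 5 \left(11 + 2 G n\right) = 55 + 10 G n$)
$m{\left(X \right)} = X \left(55 + 50 X\right)$ ($m{\left(X \right)} = X \left(55 + 10 \cdot 5 X\right) = X \left(55 + 50 X\right)$)
$\frac{m{\left(J{\left(-5,-4 \right)} \right)}}{-381106} = \frac{5 \cdot 5 \left(11 + 10 \cdot 5\right)}{-381106} = 5 \cdot 5 \left(11 + 50\right) \left(- \frac{1}{381106}\right) = 5 \cdot 5 \cdot 61 \left(- \frac{1}{381106}\right) = 1525 \left(- \frac{1}{381106}\right) = - \frac{1525}{381106}$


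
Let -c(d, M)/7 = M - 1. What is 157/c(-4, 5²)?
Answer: -157/168 ≈ -0.93452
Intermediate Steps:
c(d, M) = 7 - 7*M (c(d, M) = -7*(M - 1) = -7*(-1 + M) = 7 - 7*M)
157/c(-4, 5²) = 157/(7 - 7*5²) = 157/(7 - 7*25) = 157/(7 - 175) = 157/(-168) = 157*(-1/168) = -157/168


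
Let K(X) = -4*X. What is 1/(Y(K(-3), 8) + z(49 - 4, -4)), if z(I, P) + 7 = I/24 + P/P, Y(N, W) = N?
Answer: 8/63 ≈ 0.12698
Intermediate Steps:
z(I, P) = -6 + I/24 (z(I, P) = -7 + (I/24 + P/P) = -7 + (I*(1/24) + 1) = -7 + (I/24 + 1) = -7 + (1 + I/24) = -6 + I/24)
1/(Y(K(-3), 8) + z(49 - 4, -4)) = 1/(-4*(-3) + (-6 + (49 - 4)/24)) = 1/(12 + (-6 + (1/24)*45)) = 1/(12 + (-6 + 15/8)) = 1/(12 - 33/8) = 1/(63/8) = 8/63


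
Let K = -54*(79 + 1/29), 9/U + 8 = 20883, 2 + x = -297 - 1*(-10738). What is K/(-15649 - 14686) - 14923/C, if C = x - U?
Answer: -247075933167787/191702316556940 ≈ -1.2889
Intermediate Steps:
x = 10439 (x = -2 + (-297 - 1*(-10738)) = -2 + (-297 + 10738) = -2 + 10441 = 10439)
U = 9/20875 (U = 9/(-8 + 20883) = 9/20875 ≈ 0.00043114)
K = -123768/29 (K = -54*(79 + 1/29) = -54*2292/29 = -123768/29 ≈ -4267.9)
C = 217914116/20875 (C = 10439 - 1*9/20875 = 10439 - 9/20875 = 217914116/20875 ≈ 10439.)
K/(-15649 - 14686) - 14923/C = -123768/(29*(-15649 - 14686)) - 14923/217914116/20875 = -123768/29/(-30335) - 14923*20875/217914116 = -123768/29*(-1/30335) - 311517625/217914116 = 123768/879715 - 311517625/217914116 = -247075933167787/191702316556940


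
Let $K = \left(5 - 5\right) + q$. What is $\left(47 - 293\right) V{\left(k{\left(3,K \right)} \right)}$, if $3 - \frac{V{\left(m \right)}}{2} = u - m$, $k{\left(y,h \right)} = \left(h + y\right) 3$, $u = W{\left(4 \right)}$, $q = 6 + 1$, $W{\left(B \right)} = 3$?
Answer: $-14760$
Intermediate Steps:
$q = 7$
$u = 3$
$K = 7$ ($K = \left(5 - 5\right) + 7 = 0 + 7 = 7$)
$k{\left(y,h \right)} = 3 h + 3 y$
$V{\left(m \right)} = 2 m$ ($V{\left(m \right)} = 6 - 2 \left(3 - m\right) = 6 + \left(-6 + 2 m\right) = 2 m$)
$\left(47 - 293\right) V{\left(k{\left(3,K \right)} \right)} = \left(47 - 293\right) 2 \left(3 \cdot 7 + 3 \cdot 3\right) = - 246 \cdot 2 \left(21 + 9\right) = - 246 \cdot 2 \cdot 30 = \left(-246\right) 60 = -14760$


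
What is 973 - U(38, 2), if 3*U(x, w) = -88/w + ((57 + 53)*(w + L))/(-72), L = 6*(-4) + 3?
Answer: 105623/108 ≈ 977.99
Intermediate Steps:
L = -21 (L = -24 + 3 = -21)
U(x, w) = 385/36 - 88/(3*w) - 55*w/108 (U(x, w) = (-88/w + ((57 + 53)*(w - 21))/(-72))/3 = (-88/w + (110*(-21 + w))*(-1/72))/3 = (-88/w + (-2310 + 110*w)*(-1/72))/3 = (-88/w + (385/12 - 55*w/36))/3 = (385/12 - 88/w - 55*w/36)/3 = 385/36 - 88/(3*w) - 55*w/108)
973 - U(38, 2) = 973 - 11*(-288 - 5*2*(-21 + 2))/(108*2) = 973 - 11*(-288 - 5*2*(-19))/(108*2) = 973 - 11*(-288 + 190)/(108*2) = 973 - 11*(-98)/(108*2) = 973 - 1*(-539/108) = 973 + 539/108 = 105623/108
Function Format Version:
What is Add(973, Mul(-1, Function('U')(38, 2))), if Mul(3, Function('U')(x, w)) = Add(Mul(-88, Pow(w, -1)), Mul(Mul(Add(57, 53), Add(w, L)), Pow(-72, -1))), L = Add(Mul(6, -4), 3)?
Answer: Rational(105623, 108) ≈ 977.99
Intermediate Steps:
L = -21 (L = Add(-24, 3) = -21)
Function('U')(x, w) = Add(Rational(385, 36), Mul(Rational(-88, 3), Pow(w, -1)), Mul(Rational(-55, 108), w)) (Function('U')(x, w) = Mul(Rational(1, 3), Add(Mul(-88, Pow(w, -1)), Mul(Mul(Add(57, 53), Add(w, -21)), Pow(-72, -1)))) = Mul(Rational(1, 3), Add(Mul(-88, Pow(w, -1)), Mul(Mul(110, Add(-21, w)), Rational(-1, 72)))) = Mul(Rational(1, 3), Add(Mul(-88, Pow(w, -1)), Mul(Add(-2310, Mul(110, w)), Rational(-1, 72)))) = Mul(Rational(1, 3), Add(Mul(-88, Pow(w, -1)), Add(Rational(385, 12), Mul(Rational(-55, 36), w)))) = Mul(Rational(1, 3), Add(Rational(385, 12), Mul(-88, Pow(w, -1)), Mul(Rational(-55, 36), w))) = Add(Rational(385, 36), Mul(Rational(-88, 3), Pow(w, -1)), Mul(Rational(-55, 108), w)))
Add(973, Mul(-1, Function('U')(38, 2))) = Add(973, Mul(-1, Mul(Rational(11, 108), Pow(2, -1), Add(-288, Mul(-5, 2, Add(-21, 2)))))) = Add(973, Mul(-1, Mul(Rational(11, 108), Rational(1, 2), Add(-288, Mul(-5, 2, -19))))) = Add(973, Mul(-1, Mul(Rational(11, 108), Rational(1, 2), Add(-288, 190)))) = Add(973, Mul(-1, Mul(Rational(11, 108), Rational(1, 2), -98))) = Add(973, Mul(-1, Rational(-539, 108))) = Add(973, Rational(539, 108)) = Rational(105623, 108)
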